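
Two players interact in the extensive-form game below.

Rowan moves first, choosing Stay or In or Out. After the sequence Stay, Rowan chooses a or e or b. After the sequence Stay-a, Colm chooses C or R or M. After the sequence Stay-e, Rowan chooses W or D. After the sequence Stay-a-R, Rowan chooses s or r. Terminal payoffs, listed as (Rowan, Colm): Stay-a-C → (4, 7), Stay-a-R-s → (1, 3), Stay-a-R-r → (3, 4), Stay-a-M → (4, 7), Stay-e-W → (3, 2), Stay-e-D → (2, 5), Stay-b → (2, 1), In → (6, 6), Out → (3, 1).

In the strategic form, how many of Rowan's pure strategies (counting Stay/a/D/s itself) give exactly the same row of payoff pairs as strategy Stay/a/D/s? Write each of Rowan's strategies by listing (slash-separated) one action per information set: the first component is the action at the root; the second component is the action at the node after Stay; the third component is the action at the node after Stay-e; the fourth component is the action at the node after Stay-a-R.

Row for Stay/a/D/s (columns C, R, M): (4,7) (1,3) (4,7).
Under Stay/a/D/s, Rowan's choice at the node after Stay-e can never be reached regardless of what Colm does, so varying those choices leaves every outcome unchanged.
Holding the reachable choices fixed and varying the unreachable one freely already gives 2 equivalent strategies.
No other strategy reproduces this row, so those 2 are the full class: Stay/a/W/s, Stay/a/D/s.

2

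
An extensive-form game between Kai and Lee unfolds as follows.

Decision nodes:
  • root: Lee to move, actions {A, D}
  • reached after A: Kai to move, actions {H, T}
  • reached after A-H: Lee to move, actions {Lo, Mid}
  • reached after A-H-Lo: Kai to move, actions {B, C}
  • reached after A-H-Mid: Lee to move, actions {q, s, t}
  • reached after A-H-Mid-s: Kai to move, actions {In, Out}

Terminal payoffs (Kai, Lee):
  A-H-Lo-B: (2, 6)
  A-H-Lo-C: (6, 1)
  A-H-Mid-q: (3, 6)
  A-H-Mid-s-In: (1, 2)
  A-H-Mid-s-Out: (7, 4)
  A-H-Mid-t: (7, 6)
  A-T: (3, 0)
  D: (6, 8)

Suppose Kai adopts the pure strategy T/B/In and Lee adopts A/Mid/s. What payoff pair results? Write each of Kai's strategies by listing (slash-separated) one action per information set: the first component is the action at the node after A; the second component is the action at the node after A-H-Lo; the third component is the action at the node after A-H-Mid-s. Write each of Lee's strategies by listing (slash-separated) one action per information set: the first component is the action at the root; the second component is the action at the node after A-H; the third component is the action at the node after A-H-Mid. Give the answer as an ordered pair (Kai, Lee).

(3, 0)

Trace the play path from the root:
  Lee plays A
  Kai plays T at [A]
→ terminal payoff (3, 0).
(Kai's choice at the node after A-H-Lo is never reached on this path, so it doesn't affect the outcome.)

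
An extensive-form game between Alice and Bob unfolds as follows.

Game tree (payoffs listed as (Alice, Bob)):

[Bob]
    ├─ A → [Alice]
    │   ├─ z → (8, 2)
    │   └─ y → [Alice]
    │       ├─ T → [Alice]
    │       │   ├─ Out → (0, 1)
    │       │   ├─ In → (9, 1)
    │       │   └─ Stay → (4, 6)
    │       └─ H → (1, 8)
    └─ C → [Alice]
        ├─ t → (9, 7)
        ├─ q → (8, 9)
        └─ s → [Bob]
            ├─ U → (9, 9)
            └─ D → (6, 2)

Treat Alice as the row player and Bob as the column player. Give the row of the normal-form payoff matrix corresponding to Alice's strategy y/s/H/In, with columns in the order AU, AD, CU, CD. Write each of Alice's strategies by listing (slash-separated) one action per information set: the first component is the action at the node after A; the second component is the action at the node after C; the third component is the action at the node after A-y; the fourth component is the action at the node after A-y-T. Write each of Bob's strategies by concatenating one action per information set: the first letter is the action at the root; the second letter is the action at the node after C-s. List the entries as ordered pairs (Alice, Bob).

vs AU: Bob plays A → Alice plays y at [A] → Alice plays H at [A-y] → (1, 8)
vs AD: Bob plays A → Alice plays y at [A] → Alice plays H at [A-y] → (1, 8)
vs CU: Bob plays C → Alice plays s at [C] → Bob plays U at [C-s] → (9, 9)
vs CD: Bob plays C → Alice plays s at [C] → Bob plays D at [C-s] → (6, 2)

(1,8) (1,8) (9,9) (6,2)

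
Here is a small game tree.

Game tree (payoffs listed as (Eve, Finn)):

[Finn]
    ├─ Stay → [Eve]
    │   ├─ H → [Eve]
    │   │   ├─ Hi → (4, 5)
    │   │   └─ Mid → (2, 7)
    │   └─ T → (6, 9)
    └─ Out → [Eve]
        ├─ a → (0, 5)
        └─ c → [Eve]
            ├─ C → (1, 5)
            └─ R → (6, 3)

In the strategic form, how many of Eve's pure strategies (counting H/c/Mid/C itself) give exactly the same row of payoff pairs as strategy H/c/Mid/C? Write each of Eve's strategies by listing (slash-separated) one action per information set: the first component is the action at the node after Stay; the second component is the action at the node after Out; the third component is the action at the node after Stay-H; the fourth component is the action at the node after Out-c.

Row for H/c/Mid/C (columns Stay, Out): (2,7) (1,5).
Every one of Eve's information sets is on the play path for some reply by Finn when Eve follows H/c/Mid/C.
Changing the action at any of them therefore changes at least one column, so only H/c/Mid/C itself gives this row.

1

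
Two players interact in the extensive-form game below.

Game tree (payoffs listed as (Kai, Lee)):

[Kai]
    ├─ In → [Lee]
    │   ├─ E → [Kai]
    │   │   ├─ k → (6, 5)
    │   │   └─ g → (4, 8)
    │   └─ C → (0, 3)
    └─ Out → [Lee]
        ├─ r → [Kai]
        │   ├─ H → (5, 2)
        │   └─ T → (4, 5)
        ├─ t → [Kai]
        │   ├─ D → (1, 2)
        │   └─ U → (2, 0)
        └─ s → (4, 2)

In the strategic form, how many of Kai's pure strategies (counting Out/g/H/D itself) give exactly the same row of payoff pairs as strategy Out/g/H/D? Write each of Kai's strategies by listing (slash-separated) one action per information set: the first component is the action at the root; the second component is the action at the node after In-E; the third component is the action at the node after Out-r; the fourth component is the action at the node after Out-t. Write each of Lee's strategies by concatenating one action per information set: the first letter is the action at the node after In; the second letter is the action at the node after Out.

Row for Out/g/H/D (columns Er, Et, Es, Cr, Ct, Cs): (5,2) (1,2) (4,2) (5,2) (1,2) (4,2).
Under Out/g/H/D, Kai's choice at the node after In-E can never be reached regardless of what Lee does, so varying those choices leaves every outcome unchanged.
Holding the reachable choices fixed and varying the unreachable one freely already gives 2 equivalent strategies.
No other strategy reproduces this row, so those 2 are the full class: Out/k/H/D, Out/g/H/D.

2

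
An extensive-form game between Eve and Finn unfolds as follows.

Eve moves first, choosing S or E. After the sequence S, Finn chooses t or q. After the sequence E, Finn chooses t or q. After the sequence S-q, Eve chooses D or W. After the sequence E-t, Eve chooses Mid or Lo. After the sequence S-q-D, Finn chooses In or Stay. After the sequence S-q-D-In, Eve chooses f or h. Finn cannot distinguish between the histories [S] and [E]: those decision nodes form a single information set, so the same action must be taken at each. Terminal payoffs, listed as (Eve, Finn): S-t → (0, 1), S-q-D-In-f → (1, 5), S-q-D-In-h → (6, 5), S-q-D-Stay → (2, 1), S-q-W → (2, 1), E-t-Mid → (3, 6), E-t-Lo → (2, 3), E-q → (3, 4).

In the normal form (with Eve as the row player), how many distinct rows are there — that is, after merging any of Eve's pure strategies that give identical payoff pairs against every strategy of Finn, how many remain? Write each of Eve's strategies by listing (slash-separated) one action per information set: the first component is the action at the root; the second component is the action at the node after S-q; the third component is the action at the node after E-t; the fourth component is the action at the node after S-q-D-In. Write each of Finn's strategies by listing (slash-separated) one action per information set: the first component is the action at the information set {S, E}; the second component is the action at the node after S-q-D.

5

Eve has 16 pure strategies: S/D/Mid/f, S/D/Mid/h, S/D/Lo/f, S/D/Lo/h, S/W/Mid/f, S/W/Mid/h, S/W/Lo/f, S/W/Lo/h, E/D/Mid/f, E/D/Mid/h, E/D/Lo/f, E/D/Lo/h, E/W/Mid/f, E/W/Mid/h, E/W/Lo/f, E/W/Lo/h. Columns: t/In, t/Stay, q/In, q/Stay.
{S/D/Mid/f, S/D/Lo/f} → row (0,1) (0,1) (1,5) (2,1)
{S/D/Mid/h, S/D/Lo/h} → row (0,1) (0,1) (6,5) (2,1)
{S/W/Mid/f, S/W/Mid/h, S/W/Lo/f, S/W/Lo/h} → row (0,1) (0,1) (2,1) (2,1)
{E/D/Mid/f, E/D/Mid/h, E/W/Mid/f, E/W/Mid/h} → row (3,6) (3,6) (3,4) (3,4)
{E/D/Lo/f, E/D/Lo/h, E/W/Lo/f, E/W/Lo/h} → row (2,3) (2,3) (3,4) (3,4)
That's 5 distinct rows out of 16 strategies.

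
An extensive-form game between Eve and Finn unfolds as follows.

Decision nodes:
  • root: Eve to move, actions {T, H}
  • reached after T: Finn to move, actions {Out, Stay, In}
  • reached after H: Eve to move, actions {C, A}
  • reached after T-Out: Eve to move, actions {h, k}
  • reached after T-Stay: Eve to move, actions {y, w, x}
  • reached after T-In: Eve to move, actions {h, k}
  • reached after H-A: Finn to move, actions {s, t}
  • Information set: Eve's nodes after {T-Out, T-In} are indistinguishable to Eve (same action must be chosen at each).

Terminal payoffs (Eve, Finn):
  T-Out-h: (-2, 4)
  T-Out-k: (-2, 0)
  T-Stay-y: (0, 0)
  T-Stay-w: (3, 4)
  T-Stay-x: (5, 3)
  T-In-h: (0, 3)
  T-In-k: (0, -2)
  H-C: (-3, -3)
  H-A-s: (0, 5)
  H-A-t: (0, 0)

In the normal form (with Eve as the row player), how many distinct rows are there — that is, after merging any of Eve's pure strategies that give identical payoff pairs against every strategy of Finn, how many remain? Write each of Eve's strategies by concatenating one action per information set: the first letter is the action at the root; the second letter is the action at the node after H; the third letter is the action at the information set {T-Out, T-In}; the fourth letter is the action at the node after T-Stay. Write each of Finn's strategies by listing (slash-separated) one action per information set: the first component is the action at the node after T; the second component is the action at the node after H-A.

8

Eve has 24 pure strategies: TChy, TChw, TChx, TCky, TCkw, TCkx, TAhy, TAhw, TAhx, TAky, TAkw, TAkx, HChy, HChw, HChx, HCky, HCkw, HCkx, HAhy, HAhw, HAhx, HAky, HAkw, HAkx. Columns: Out/s, Out/t, Stay/s, Stay/t, In/s, In/t.
{TChy, TAhy} → row (-2,4) (-2,4) (0,0) (0,0) (0,3) (0,3)
{TChw, TAhw} → row (-2,4) (-2,4) (3,4) (3,4) (0,3) (0,3)
{TChx, TAhx} → row (-2,4) (-2,4) (5,3) (5,3) (0,3) (0,3)
{TCky, TAky} → row (-2,0) (-2,0) (0,0) (0,0) (0,-2) (0,-2)
{TCkw, TAkw} → row (-2,0) (-2,0) (3,4) (3,4) (0,-2) (0,-2)
{TCkx, TAkx} → row (-2,0) (-2,0) (5,3) (5,3) (0,-2) (0,-2)
{HChy, HChw, HChx, HCky, HCkw, HCkx} → row (-3,-3) (-3,-3) (-3,-3) (-3,-3) (-3,-3) (-3,-3)
{HAhy, HAhw, HAhx, HAky, HAkw, HAkx} → row (0,5) (0,0) (0,5) (0,0) (0,5) (0,0)
That's 8 distinct rows out of 24 strategies.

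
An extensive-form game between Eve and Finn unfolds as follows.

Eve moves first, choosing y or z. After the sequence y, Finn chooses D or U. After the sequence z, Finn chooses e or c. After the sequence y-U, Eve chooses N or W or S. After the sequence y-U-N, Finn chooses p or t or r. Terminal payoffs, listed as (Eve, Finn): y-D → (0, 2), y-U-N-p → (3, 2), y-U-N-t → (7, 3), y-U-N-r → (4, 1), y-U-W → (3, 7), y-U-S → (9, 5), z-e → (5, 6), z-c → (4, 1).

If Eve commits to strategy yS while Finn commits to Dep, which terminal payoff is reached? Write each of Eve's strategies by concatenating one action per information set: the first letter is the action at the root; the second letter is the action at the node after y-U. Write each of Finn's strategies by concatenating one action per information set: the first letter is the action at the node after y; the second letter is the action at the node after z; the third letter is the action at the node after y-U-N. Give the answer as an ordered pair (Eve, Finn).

(0, 2)

Trace the play path from the root:
  Eve plays y
  Finn plays D at [y]
→ terminal payoff (0, 2).
(Eve's choice at the node after y-U is never reached on this path, so it doesn't affect the outcome.)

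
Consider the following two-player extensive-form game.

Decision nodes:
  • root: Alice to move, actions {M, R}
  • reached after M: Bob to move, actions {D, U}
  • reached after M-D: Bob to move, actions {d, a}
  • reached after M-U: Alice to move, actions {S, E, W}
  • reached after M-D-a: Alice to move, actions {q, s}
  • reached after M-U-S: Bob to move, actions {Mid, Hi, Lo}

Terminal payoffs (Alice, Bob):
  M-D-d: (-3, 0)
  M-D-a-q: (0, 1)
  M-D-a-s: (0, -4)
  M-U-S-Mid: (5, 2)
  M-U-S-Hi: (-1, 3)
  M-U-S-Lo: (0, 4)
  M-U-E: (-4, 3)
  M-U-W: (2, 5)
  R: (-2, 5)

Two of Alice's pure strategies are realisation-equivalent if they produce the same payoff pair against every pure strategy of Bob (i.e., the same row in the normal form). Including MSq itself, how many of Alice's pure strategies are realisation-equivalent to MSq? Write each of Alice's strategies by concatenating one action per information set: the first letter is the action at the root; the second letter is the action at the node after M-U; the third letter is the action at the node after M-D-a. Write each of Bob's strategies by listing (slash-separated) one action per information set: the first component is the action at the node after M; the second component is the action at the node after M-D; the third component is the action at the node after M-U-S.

1

Row for MSq (columns D/d/Mid, D/d/Hi, D/d/Lo, D/a/Mid, D/a/Hi, D/a/Lo, U/d/Mid, U/d/Hi, U/d/Lo, U/a/Mid, U/a/Hi, U/a/Lo): (-3,0) (-3,0) (-3,0) (0,1) (0,1) (0,1) (5,2) (-1,3) (0,4) (5,2) (-1,3) (0,4).
Every one of Alice's information sets is on the play path for some reply by Bob when Alice follows MSq.
Changing the action at any of them therefore changes at least one column, so only MSq itself gives this row.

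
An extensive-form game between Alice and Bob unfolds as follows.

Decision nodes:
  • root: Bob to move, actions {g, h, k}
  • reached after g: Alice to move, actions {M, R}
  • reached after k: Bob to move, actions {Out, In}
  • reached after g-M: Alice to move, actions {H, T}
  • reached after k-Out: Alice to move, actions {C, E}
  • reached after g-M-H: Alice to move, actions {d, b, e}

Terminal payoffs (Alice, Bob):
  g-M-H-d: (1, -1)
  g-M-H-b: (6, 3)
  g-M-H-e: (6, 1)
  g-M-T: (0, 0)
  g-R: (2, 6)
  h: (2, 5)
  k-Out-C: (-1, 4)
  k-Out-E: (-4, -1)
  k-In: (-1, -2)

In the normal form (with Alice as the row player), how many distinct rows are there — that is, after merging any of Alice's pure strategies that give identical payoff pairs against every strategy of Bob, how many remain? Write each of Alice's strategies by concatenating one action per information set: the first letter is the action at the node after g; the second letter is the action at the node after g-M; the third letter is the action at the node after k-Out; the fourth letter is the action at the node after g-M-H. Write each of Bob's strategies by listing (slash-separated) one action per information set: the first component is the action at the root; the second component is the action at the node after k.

Alice has 24 pure strategies: MHCd, MHCb, MHCe, MHEd, MHEb, MHEe, MTCd, MTCb, MTCe, MTEd, MTEb, MTEe, RHCd, RHCb, RHCe, RHEd, RHEb, RHEe, RTCd, RTCb, RTCe, RTEd, RTEb, RTEe. Columns: g/Out, g/In, h/Out, h/In, k/Out, k/In.
{MHCd} → row (1,-1) (1,-1) (2,5) (2,5) (-1,4) (-1,-2)
{MHCb} → row (6,3) (6,3) (2,5) (2,5) (-1,4) (-1,-2)
{MHCe} → row (6,1) (6,1) (2,5) (2,5) (-1,4) (-1,-2)
{MHEd} → row (1,-1) (1,-1) (2,5) (2,5) (-4,-1) (-1,-2)
{MHEb} → row (6,3) (6,3) (2,5) (2,5) (-4,-1) (-1,-2)
{MHEe} → row (6,1) (6,1) (2,5) (2,5) (-4,-1) (-1,-2)
{MTCd, MTCb, MTCe} → row (0,0) (0,0) (2,5) (2,5) (-1,4) (-1,-2)
{MTEd, MTEb, MTEe} → row (0,0) (0,0) (2,5) (2,5) (-4,-1) (-1,-2)
{RHCd, RHCb, RHCe, RTCd, RTCb, RTCe} → row (2,6) (2,6) (2,5) (2,5) (-1,4) (-1,-2)
{RHEd, RHEb, RHEe, RTEd, RTEb, RTEe} → row (2,6) (2,6) (2,5) (2,5) (-4,-1) (-1,-2)
That's 10 distinct rows out of 24 strategies.

10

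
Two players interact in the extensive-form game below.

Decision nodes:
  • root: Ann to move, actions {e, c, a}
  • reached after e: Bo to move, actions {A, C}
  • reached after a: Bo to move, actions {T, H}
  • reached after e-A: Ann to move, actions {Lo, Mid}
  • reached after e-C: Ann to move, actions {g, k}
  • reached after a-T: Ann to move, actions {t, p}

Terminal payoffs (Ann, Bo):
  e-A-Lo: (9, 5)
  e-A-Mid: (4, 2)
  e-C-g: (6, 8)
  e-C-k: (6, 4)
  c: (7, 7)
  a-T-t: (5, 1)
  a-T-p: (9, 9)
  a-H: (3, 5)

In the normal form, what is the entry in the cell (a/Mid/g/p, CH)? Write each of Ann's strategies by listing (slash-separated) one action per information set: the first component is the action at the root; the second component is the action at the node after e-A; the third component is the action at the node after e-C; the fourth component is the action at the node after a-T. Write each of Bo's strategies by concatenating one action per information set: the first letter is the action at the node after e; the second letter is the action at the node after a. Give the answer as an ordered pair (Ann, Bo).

Trace the play path from the root:
  Ann plays a
  Bo plays H at [a]
→ terminal payoff (3, 5).
(Ann's choice at the node after e-A is never reached on this path, so it doesn't affect the outcome.)

(3, 5)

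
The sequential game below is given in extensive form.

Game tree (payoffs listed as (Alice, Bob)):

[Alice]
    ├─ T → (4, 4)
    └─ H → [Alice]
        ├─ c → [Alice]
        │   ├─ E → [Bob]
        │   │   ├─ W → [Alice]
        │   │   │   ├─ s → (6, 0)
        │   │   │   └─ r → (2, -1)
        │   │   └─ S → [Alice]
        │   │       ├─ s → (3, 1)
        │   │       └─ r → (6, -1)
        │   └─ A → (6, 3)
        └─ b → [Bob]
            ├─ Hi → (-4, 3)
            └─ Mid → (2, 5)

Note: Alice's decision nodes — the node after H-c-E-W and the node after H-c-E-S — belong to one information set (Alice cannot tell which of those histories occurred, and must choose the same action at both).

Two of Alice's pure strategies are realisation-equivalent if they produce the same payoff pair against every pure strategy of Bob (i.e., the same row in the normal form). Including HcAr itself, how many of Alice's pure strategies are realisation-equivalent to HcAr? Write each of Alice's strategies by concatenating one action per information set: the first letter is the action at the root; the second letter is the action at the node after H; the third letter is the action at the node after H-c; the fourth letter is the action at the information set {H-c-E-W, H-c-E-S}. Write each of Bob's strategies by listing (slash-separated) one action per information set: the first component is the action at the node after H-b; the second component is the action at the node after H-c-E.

Row for HcAr (columns Hi/W, Hi/S, Mid/W, Mid/S): (6,3) (6,3) (6,3) (6,3).
Under HcAr, Alice's choice at the information set {H-c-E-W, H-c-E-S} can never be reached regardless of what Bob does, so varying those choices leaves every outcome unchanged.
Holding the reachable choices fixed and varying the unreachable one freely already gives 2 equivalent strategies.
No other strategy reproduces this row, so those 2 are the full class: HcAs, HcAr.

2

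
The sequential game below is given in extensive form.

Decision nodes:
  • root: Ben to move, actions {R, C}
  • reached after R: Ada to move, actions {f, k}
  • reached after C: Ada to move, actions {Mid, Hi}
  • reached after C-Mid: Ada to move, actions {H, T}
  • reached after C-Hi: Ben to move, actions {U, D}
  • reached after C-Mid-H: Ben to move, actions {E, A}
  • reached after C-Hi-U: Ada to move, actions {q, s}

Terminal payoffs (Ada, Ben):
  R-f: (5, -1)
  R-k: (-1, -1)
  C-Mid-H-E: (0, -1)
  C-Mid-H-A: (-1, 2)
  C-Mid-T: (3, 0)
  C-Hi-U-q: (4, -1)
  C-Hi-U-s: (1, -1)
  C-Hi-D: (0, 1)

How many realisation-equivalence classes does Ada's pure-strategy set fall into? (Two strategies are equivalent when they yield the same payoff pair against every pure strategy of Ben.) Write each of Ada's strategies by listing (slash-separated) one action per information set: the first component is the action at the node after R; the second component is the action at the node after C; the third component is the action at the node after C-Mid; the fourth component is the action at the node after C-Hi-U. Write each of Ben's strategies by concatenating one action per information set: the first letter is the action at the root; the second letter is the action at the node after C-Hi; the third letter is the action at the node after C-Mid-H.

Ada has 16 pure strategies: f/Mid/H/q, f/Mid/H/s, f/Mid/T/q, f/Mid/T/s, f/Hi/H/q, f/Hi/H/s, f/Hi/T/q, f/Hi/T/s, k/Mid/H/q, k/Mid/H/s, k/Mid/T/q, k/Mid/T/s, k/Hi/H/q, k/Hi/H/s, k/Hi/T/q, k/Hi/T/s. Columns: RUE, RUA, RDE, RDA, CUE, CUA, CDE, CDA.
{f/Mid/H/q, f/Mid/H/s} → row (5,-1) (5,-1) (5,-1) (5,-1) (0,-1) (-1,2) (0,-1) (-1,2)
{f/Mid/T/q, f/Mid/T/s} → row (5,-1) (5,-1) (5,-1) (5,-1) (3,0) (3,0) (3,0) (3,0)
{f/Hi/H/q, f/Hi/T/q} → row (5,-1) (5,-1) (5,-1) (5,-1) (4,-1) (4,-1) (0,1) (0,1)
{f/Hi/H/s, f/Hi/T/s} → row (5,-1) (5,-1) (5,-1) (5,-1) (1,-1) (1,-1) (0,1) (0,1)
{k/Mid/H/q, k/Mid/H/s} → row (-1,-1) (-1,-1) (-1,-1) (-1,-1) (0,-1) (-1,2) (0,-1) (-1,2)
{k/Mid/T/q, k/Mid/T/s} → row (-1,-1) (-1,-1) (-1,-1) (-1,-1) (3,0) (3,0) (3,0) (3,0)
{k/Hi/H/q, k/Hi/T/q} → row (-1,-1) (-1,-1) (-1,-1) (-1,-1) (4,-1) (4,-1) (0,1) (0,1)
{k/Hi/H/s, k/Hi/T/s} → row (-1,-1) (-1,-1) (-1,-1) (-1,-1) (1,-1) (1,-1) (0,1) (0,1)
That's 8 distinct rows out of 16 strategies.

8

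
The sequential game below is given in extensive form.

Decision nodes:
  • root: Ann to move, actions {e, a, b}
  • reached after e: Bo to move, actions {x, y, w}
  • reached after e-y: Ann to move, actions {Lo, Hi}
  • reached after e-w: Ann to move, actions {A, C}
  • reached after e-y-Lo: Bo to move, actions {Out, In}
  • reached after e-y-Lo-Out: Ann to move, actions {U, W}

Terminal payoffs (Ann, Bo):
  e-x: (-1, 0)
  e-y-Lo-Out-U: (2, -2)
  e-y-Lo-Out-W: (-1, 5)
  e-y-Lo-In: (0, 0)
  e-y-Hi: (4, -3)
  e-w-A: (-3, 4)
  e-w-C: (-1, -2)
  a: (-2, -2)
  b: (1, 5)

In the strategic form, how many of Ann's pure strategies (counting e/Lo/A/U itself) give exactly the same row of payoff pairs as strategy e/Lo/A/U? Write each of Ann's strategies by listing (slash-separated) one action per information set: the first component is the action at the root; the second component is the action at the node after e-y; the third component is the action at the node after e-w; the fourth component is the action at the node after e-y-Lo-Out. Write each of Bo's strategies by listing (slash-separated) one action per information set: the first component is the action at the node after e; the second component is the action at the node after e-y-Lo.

Row for e/Lo/A/U (columns x/Out, x/In, y/Out, y/In, w/Out, w/In): (-1,0) (-1,0) (2,-2) (0,0) (-3,4) (-3,4).
Every one of Ann's information sets is on the play path for some reply by Bo when Ann follows e/Lo/A/U.
Changing the action at any of them therefore changes at least one column, so only e/Lo/A/U itself gives this row.

1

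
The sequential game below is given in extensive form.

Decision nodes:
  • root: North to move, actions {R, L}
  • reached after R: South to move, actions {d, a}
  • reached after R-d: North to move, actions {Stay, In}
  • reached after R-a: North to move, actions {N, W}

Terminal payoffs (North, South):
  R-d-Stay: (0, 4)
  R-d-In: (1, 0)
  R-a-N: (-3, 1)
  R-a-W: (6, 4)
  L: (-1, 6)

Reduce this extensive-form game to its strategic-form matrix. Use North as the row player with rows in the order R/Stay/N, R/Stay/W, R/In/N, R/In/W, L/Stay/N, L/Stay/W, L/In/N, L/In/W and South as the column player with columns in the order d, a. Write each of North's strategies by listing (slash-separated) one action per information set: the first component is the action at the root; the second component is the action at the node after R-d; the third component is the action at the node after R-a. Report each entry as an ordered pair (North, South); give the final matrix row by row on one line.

Row R/Stay/N: d→(0,4), a→(-3,1)
Row R/Stay/W: d→(0,4), a→(6,4)
Row R/In/N: d→(1,0), a→(-3,1)
Row R/In/W: d→(1,0), a→(6,4)
Row L/Stay/N: d→(-1,6), a→(-1,6)
Row L/Stay/W: d→(-1,6), a→(-1,6)
Row L/In/N: d→(-1,6), a→(-1,6)
Row L/In/W: d→(-1,6), a→(-1,6)

R/Stay/N: (0,4) (-3,1) | R/Stay/W: (0,4) (6,4) | R/In/N: (1,0) (-3,1) | R/In/W: (1,0) (6,4) | L/Stay/N: (-1,6) (-1,6) | L/Stay/W: (-1,6) (-1,6) | L/In/N: (-1,6) (-1,6) | L/In/W: (-1,6) (-1,6)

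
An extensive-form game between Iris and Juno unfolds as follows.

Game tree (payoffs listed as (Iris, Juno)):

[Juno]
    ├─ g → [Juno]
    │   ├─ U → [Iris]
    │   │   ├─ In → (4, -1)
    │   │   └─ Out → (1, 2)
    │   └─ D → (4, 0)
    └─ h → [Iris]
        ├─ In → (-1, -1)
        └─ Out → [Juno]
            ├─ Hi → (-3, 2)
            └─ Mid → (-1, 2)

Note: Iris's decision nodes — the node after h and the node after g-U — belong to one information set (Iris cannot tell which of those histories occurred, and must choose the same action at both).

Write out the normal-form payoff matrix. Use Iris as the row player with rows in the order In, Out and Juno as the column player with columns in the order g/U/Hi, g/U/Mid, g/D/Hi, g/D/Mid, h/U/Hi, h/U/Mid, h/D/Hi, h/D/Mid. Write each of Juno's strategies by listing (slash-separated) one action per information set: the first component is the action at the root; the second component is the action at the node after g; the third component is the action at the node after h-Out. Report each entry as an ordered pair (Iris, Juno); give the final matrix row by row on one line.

       g/U/Hi  g/U/Mid   g/D/Hi  g/D/Mid   h/U/Hi  h/U/Mid   h/D/Hi  h/D/Mid
  In   (4,-1)   (4,-1)    (4,0)    (4,0)  (-1,-1)  (-1,-1)  (-1,-1)  (-1,-1)
 Out    (1,2)    (1,2)    (4,0)    (4,0)   (-3,2)   (-1,2)   (-3,2)   (-1,2)

In: (4,-1) (4,-1) (4,0) (4,0) (-1,-1) (-1,-1) (-1,-1) (-1,-1) | Out: (1,2) (1,2) (4,0) (4,0) (-3,2) (-1,2) (-3,2) (-1,2)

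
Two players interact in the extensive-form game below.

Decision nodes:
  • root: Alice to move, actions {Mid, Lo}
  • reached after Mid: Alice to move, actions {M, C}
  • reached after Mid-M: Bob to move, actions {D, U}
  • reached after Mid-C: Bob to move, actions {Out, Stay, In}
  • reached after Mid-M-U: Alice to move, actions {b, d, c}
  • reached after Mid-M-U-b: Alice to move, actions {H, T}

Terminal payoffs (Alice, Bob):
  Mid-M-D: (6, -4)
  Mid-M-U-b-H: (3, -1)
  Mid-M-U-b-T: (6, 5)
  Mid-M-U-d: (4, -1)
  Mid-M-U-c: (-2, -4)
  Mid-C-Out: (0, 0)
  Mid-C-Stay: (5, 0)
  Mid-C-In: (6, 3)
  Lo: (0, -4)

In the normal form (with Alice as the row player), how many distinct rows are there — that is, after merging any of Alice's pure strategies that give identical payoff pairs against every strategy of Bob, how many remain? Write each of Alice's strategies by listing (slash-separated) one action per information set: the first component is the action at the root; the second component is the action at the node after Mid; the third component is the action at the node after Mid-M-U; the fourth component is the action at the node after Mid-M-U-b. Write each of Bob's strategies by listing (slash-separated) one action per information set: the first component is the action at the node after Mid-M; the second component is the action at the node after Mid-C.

Alice has 24 pure strategies: Mid/M/b/H, Mid/M/b/T, Mid/M/d/H, Mid/M/d/T, Mid/M/c/H, Mid/M/c/T, Mid/C/b/H, Mid/C/b/T, Mid/C/d/H, Mid/C/d/T, Mid/C/c/H, Mid/C/c/T, Lo/M/b/H, Lo/M/b/T, Lo/M/d/H, Lo/M/d/T, Lo/M/c/H, Lo/M/c/T, Lo/C/b/H, Lo/C/b/T, Lo/C/d/H, Lo/C/d/T, Lo/C/c/H, Lo/C/c/T. Columns: D/Out, D/Stay, D/In, U/Out, U/Stay, U/In.
{Mid/M/b/H} → row (6,-4) (6,-4) (6,-4) (3,-1) (3,-1) (3,-1)
{Mid/M/b/T} → row (6,-4) (6,-4) (6,-4) (6,5) (6,5) (6,5)
{Mid/M/d/H, Mid/M/d/T} → row (6,-4) (6,-4) (6,-4) (4,-1) (4,-1) (4,-1)
{Mid/M/c/H, Mid/M/c/T} → row (6,-4) (6,-4) (6,-4) (-2,-4) (-2,-4) (-2,-4)
{Mid/C/b/H, Mid/C/b/T, Mid/C/d/H, Mid/C/d/T, Mid/C/c/H, Mid/C/c/T} → row (0,0) (5,0) (6,3) (0,0) (5,0) (6,3)
{Lo/M/b/H, Lo/M/b/T, Lo/M/d/H, Lo/M/d/T, Lo/M/c/H, Lo/M/c/T, Lo/C/b/H, Lo/C/b/T, Lo/C/d/H, Lo/C/d/T, Lo/C/c/H, Lo/C/c/T} → row (0,-4) (0,-4) (0,-4) (0,-4) (0,-4) (0,-4)
That's 6 distinct rows out of 24 strategies.

6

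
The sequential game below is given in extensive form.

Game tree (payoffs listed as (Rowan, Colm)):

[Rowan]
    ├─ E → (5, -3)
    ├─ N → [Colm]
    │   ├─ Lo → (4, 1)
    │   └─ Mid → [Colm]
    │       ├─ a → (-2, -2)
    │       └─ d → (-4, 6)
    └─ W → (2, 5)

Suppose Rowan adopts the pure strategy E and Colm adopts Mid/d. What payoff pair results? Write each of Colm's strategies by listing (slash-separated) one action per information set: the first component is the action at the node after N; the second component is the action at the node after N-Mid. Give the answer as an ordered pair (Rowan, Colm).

(5, -3)

Trace the play path from the root:
  Rowan plays E
→ terminal payoff (5, -3).
(Colm's choice at the node after N is never reached on this path, so it doesn't affect the outcome.)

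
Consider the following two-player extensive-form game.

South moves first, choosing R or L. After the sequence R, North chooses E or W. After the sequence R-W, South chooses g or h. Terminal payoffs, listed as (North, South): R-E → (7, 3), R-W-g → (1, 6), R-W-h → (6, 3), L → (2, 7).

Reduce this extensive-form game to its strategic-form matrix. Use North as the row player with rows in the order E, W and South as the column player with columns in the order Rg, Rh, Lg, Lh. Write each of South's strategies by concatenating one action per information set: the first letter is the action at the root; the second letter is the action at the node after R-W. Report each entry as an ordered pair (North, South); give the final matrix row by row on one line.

E: (7,3) (7,3) (2,7) (2,7) | W: (1,6) (6,3) (2,7) (2,7)

Row E: Rg→(7,3), Rh→(7,3), Lg→(2,7), Lh→(2,7)
Row W: Rg→(1,6), Rh→(6,3), Lg→(2,7), Lh→(2,7)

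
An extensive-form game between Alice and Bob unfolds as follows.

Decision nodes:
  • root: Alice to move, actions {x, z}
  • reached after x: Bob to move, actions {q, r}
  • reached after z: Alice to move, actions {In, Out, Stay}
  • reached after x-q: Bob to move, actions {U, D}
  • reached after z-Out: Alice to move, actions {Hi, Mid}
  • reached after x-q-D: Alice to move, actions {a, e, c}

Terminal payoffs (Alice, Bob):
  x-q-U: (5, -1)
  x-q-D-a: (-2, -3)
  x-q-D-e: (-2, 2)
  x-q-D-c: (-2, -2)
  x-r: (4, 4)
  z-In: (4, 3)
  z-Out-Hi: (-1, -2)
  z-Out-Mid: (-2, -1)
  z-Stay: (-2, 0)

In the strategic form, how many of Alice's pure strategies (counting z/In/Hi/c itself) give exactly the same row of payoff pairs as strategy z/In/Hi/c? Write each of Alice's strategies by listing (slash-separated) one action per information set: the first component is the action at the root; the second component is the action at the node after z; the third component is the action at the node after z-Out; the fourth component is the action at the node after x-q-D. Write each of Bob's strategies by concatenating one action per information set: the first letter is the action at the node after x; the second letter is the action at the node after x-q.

Row for z/In/Hi/c (columns qU, qD, rU, rD): (4,3) (4,3) (4,3) (4,3).
Under z/In/Hi/c, Alice's choice at the node after z-Out and at the node after x-q-D can never be reached regardless of what Bob does, so varying those choices leaves every outcome unchanged.
Holding the reachable choices fixed and varying the unreachable ones freely already gives 2 × 3 = 6 equivalent strategies.
No other strategy reproduces this row, so those 6 are the full class: z/In/Hi/a, z/In/Hi/e, z/In/Hi/c, z/In/Mid/a, z/In/Mid/e, z/In/Mid/c.

6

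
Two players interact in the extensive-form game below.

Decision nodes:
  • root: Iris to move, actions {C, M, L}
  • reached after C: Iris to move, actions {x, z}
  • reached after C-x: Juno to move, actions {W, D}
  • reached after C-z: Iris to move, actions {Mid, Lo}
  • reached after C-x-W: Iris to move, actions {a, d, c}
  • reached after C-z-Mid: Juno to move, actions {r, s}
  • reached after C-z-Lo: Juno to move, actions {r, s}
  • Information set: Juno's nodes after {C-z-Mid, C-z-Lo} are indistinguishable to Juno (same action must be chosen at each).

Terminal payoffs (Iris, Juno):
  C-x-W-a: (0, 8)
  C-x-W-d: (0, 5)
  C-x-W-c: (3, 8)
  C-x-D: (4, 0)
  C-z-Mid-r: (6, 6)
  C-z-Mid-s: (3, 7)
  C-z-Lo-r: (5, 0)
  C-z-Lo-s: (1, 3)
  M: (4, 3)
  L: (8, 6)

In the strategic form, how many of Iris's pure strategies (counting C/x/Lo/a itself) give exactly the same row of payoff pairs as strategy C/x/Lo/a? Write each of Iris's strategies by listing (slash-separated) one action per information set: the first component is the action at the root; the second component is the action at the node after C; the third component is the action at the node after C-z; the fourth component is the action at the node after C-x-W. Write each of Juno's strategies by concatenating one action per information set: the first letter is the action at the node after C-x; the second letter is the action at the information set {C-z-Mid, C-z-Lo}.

2

Row for C/x/Lo/a (columns Wr, Ws, Dr, Ds): (0,8) (0,8) (4,0) (4,0).
Under C/x/Lo/a, Iris's choice at the node after C-z can never be reached regardless of what Juno does, so varying those choices leaves every outcome unchanged.
Holding the reachable choices fixed and varying the unreachable one freely already gives 2 equivalent strategies.
No other strategy reproduces this row, so those 2 are the full class: C/x/Mid/a, C/x/Lo/a.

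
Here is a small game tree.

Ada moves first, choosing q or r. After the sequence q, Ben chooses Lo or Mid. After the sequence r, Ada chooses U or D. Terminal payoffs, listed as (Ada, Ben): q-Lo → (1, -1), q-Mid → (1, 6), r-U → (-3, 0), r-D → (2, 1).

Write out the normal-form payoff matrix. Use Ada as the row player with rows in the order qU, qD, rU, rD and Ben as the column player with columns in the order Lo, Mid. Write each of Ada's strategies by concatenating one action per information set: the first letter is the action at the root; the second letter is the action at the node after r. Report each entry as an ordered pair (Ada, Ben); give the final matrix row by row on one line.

qU: (1,-1) (1,6) | qD: (1,-1) (1,6) | rU: (-3,0) (-3,0) | rD: (2,1) (2,1)

           Lo      Mid
  qU   (1,-1)    (1,6)
  qD   (1,-1)    (1,6)
  rU   (-3,0)   (-3,0)
  rD    (2,1)    (2,1)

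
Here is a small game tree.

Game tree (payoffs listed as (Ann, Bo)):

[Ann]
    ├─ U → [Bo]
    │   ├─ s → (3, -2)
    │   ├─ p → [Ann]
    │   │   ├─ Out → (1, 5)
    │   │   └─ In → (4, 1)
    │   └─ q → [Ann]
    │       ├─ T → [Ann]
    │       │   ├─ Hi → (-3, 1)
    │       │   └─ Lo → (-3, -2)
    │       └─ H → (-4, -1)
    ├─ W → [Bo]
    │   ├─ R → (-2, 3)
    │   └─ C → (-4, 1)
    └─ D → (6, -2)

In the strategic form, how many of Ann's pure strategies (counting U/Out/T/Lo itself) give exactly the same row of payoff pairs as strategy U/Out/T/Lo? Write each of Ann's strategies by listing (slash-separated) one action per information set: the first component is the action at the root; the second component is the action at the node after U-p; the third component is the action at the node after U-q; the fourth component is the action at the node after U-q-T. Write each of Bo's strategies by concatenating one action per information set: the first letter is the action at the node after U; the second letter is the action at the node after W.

1

Row for U/Out/T/Lo (columns sR, sC, pR, pC, qR, qC): (3,-2) (3,-2) (1,5) (1,5) (-3,-2) (-3,-2).
Every one of Ann's information sets is on the play path for some reply by Bo when Ann follows U/Out/T/Lo.
Changing the action at any of them therefore changes at least one column, so only U/Out/T/Lo itself gives this row.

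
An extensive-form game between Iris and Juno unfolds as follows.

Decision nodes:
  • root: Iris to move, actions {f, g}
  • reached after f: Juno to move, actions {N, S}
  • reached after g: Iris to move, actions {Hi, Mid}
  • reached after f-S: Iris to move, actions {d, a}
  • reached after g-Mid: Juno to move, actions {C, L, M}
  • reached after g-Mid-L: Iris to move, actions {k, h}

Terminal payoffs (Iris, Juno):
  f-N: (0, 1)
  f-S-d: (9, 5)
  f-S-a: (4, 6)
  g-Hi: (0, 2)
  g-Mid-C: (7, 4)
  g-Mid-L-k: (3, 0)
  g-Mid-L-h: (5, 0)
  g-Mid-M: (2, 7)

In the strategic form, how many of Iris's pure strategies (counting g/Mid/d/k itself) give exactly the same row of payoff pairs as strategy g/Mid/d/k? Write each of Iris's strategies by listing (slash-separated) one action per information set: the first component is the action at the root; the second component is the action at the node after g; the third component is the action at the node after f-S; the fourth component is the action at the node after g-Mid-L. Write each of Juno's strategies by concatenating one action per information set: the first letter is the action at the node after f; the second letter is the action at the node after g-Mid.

2

Row for g/Mid/d/k (columns NC, NL, NM, SC, SL, SM): (7,4) (3,0) (2,7) (7,4) (3,0) (2,7).
Under g/Mid/d/k, Iris's choice at the node after f-S can never be reached regardless of what Juno does, so varying those choices leaves every outcome unchanged.
Holding the reachable choices fixed and varying the unreachable one freely already gives 2 equivalent strategies.
No other strategy reproduces this row, so those 2 are the full class: g/Mid/d/k, g/Mid/a/k.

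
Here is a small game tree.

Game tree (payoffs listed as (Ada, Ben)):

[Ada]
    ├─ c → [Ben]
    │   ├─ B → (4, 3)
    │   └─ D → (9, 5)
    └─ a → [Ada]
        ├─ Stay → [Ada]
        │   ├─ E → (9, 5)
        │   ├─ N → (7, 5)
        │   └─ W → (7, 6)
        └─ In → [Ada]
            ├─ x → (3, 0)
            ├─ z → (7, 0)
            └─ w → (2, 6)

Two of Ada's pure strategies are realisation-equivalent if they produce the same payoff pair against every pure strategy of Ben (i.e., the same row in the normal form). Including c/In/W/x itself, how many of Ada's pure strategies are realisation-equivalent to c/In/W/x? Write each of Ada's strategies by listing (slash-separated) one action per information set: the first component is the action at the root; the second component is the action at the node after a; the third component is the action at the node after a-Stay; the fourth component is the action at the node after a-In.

Row for c/In/W/x (columns B, D): (4,3) (9,5).
Under c/In/W/x, Ada's choice at the node after a and at the node after a-Stay and at the node after a-In can never be reached regardless of what Ben does, so varying those choices leaves every outcome unchanged.
Holding the reachable choices fixed and varying the unreachable ones freely already gives 2 × 3 × 3 = 18 equivalent strategies.
No other strategy reproduces this row, so those 18 are the full class: c/Stay/E/x, c/Stay/E/z, c/Stay/E/w, c/Stay/N/x, c/Stay/N/z, c/Stay/N/w, c/Stay/W/x, c/Stay/W/z, c/Stay/W/w, c/In/E/x, c/In/E/z, c/In/E/w, c/In/N/x, c/In/N/z, c/In/N/w, c/In/W/x, c/In/W/z, c/In/W/w.

18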